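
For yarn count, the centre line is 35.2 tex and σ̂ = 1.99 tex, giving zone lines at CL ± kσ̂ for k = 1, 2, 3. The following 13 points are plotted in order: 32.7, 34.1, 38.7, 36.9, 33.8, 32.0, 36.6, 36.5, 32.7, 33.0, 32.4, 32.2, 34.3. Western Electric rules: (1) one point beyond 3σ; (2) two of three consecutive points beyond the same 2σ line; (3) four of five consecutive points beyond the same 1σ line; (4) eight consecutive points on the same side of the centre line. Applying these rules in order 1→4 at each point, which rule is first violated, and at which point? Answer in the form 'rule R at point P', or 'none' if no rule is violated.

rule 3 at point 12

Zone of each point (C = within 1σ̂, B = 1σ̂–2σ̂, A = 2σ̂–3σ̂, * = beyond 3σ̂; sign = side of CL): 1:-B, 2:-C, 3:+B, 4:+C, 5:-C, 6:-B, 7:+C, 8:+C, 9:-B, 10:-B, 11:-B, 12:-B, 13:-C
Rule 3 (four of five consecutive points beyond the same 1σ limit) is satisfied at point 12.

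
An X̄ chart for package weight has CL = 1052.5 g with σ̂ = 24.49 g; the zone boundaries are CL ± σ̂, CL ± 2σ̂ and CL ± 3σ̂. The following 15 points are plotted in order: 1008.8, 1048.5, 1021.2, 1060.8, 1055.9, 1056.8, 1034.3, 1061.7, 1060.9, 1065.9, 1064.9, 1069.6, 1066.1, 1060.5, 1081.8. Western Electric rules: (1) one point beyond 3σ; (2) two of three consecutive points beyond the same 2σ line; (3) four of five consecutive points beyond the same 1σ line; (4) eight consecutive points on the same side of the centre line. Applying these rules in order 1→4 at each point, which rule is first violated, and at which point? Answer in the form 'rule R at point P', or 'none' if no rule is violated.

rule 4 at point 15

Zone of each point (C = within 1σ̂, B = 1σ̂–2σ̂, A = 2σ̂–3σ̂, * = beyond 3σ̂; sign = side of CL): 1:-B, 2:-C, 3:-B, 4:+C, 5:+C, 6:+C, 7:-C, 8:+C, 9:+C, 10:+C, 11:+C, 12:+C, 13:+C, 14:+C, 15:+B
Rule 4 (eight consecutive points on the same side of the centre line) is satisfied at point 15.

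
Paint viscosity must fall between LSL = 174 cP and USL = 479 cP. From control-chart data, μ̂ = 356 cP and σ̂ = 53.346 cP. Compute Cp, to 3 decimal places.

0.953

Cp = (USL − LSL) / (6σ̂) = (479 − 174) / (6 × 53.346) = 305.0000 / 320.0760 = 0.9529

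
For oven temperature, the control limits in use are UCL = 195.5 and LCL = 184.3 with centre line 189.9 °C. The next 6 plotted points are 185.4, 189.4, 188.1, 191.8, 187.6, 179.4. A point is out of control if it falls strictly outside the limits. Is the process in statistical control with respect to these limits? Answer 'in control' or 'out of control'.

Compare each point to [184.3, 195.5]: sample 6 = 179.4 < LCL.

out of control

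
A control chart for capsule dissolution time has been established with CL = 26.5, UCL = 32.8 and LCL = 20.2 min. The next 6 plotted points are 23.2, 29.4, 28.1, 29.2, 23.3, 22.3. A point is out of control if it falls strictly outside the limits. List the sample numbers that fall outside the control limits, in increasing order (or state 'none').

All 6 points lie within [20.2, 32.8].

none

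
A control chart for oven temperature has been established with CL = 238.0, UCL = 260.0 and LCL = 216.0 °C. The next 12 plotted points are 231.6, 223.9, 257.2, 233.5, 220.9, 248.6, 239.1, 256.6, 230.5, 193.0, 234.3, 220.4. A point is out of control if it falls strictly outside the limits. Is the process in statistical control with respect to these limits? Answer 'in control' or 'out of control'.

out of control

Compare each point to [216.0, 260.0]: sample 10 = 193.0 < LCL.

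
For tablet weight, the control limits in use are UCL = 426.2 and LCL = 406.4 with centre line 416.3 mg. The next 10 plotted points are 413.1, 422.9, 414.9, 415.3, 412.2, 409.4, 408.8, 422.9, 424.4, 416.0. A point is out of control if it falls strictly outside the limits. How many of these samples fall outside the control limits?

0

All 10 points lie within [406.4, 426.2].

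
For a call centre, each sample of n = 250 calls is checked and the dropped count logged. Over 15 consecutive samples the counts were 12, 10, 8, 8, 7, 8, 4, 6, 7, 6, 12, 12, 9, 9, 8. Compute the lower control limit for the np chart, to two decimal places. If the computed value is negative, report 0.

0.00

p̄ = Σdᵢ / (k·n) = 126 / (15 × 250) = 0.03360
LCL = np̄ − 3·√(np̄(1−p̄)) = 8.4000 − 3 × 2.8492 = -0.1475 → 0 (negative, so LCL = 0)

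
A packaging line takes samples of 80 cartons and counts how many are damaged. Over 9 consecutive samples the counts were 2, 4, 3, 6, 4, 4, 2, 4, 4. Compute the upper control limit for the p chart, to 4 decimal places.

p̄ = Σdᵢ / (k·n) = 33 / (9 × 80) = 0.04583
UCL = p̄ + 3·√(p̄(1−p̄)/n) = 0.04583 + 3 × √(0.04583×0.95417/80) = 0.04583 + 3 × 0.02338 = 0.11598

0.1160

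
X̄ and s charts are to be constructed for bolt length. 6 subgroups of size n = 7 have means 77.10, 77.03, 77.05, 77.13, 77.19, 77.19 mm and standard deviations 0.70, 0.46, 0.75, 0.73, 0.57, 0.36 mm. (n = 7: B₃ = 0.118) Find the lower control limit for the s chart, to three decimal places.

0.070

s̄ = (0.70 + 0.46 + 0.75 + 0.73 + 0.57 + 0.36) / 6 = 0.5950
LCL_s = B₃·s̄ = 0.118 × 0.5950 = 0.0702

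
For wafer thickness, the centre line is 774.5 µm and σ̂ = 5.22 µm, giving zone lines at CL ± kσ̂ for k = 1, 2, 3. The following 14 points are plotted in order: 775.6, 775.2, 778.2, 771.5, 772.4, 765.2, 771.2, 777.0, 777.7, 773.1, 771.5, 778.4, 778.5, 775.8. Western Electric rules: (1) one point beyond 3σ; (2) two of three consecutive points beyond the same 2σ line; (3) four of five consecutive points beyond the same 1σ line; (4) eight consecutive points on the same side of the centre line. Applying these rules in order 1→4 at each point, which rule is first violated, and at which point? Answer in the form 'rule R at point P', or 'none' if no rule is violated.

Zone of each point (C = within 1σ̂, B = 1σ̂–2σ̂, A = 2σ̂–3σ̂, * = beyond 3σ̂; sign = side of CL): 1:+C, 2:+C, 3:+C, 4:-C, 5:-C, 6:-B, 7:-C, 8:+C, 9:+C, 10:-C, 11:-C, 12:+C, 13:+C, 14:+C
No rule fires across all 14 points.

none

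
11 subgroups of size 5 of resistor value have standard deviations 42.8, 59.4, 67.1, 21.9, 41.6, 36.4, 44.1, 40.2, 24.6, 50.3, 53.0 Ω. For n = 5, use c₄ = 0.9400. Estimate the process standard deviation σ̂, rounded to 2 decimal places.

46.56

s̄ = (42.8 + 59.4 + 67.1 + 21.9 + 41.6 + 36.4 + 44.1 + 40.2 + 24.6 + 50.3 + 53.0) / 11 = 43.7636
σ̂ = s̄ / c₄ = 43.7636 / 0.9400 = 46.5571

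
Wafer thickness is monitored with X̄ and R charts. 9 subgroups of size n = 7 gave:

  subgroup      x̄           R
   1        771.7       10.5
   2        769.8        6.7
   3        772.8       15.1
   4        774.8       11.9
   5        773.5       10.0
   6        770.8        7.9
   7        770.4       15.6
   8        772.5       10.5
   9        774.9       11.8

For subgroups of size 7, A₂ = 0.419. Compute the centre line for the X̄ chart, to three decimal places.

772.356

X̄̄ = (771.7 + 769.8 + 772.8 + 774.8 + 773.5 + 770.8 + 770.4 + 772.5 + 774.9) / 9 = 6951.2000 / 9 = 772.3556
CL = X̄̄ = 772.3556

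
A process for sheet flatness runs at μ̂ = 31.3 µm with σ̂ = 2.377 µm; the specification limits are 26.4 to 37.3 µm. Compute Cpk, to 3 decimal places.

0.687

Cpu = (USL − μ̂) / (3σ̂) = (37.3 − 31.3) / (3 × 2.377) = 0.8414; Cpl = (μ̂ − LSL) / (3σ̂) = (31.3 − 26.4) / (3 × 2.377) = 0.6871; Cpk = min(Cpu, Cpl) = 0.6871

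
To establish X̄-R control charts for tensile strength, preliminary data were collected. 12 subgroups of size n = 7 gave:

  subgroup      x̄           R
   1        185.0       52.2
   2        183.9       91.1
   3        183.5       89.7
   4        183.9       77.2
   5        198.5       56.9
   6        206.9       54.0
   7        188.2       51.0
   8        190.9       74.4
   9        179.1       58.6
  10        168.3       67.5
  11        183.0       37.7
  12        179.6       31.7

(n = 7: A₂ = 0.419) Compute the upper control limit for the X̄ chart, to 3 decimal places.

211.808

X̄̄ = (185.0 + 183.9 + 183.5 + 183.9 + 198.5 + 206.9 + 188.2 + 190.9 + 179.1 + 168.3 + 183.0 + 179.6) / 12 = 2230.8000 / 12 = 185.9000
R̄ = (52.2 + 91.1 + 89.7 + 77.2 + 56.9 + 54.0 + 51.0 + 74.4 + 58.6 + 67.5 + 37.7 + 31.7) / 12 = 742.0000 / 12 = 61.8333
UCL = X̄̄ + A₂·R̄ = 185.9000 + 0.419 × 61.8333 = 211.8082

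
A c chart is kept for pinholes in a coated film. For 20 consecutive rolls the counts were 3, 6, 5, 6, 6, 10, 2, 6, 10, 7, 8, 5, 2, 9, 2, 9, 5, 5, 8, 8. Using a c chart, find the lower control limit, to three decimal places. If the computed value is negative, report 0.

0.000

c̄ = (3 + 6 + 5 + 6 + 6 + 10 + 2 + 6 + 10 + 7 + 8 + 5 + 2 + 9 + 2 + 9 + 5 + 5 + 8 + 8) / 20 = 122 / 20 = 6.1000
LCL = c̄ − 3√c̄ = 6.1000 − 3 × 2.4698 = -1.3095 → 0 (cannot be negative)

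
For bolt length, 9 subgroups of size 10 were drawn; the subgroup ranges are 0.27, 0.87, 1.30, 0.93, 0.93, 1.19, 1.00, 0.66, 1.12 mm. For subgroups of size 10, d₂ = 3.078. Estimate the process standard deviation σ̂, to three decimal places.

R̄ = (0.27 + 0.87 + 1.30 + 0.93 + 0.93 + 1.19 + 1.00 + 0.66 + 1.12) / 9 = 0.9189
σ̂ = R̄ / d₂ = 0.9189 / 3.078 = 0.2985

0.299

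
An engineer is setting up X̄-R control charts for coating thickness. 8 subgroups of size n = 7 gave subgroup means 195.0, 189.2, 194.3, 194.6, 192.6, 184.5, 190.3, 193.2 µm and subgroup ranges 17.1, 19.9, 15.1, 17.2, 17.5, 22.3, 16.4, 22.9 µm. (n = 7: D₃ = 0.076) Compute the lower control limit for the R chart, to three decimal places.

R̄ = (17.1 + 19.9 + 15.1 + 17.2 + 17.5 + 22.3 + 16.4 + 22.9) / 8 = 148.4000 / 8 = 18.5500
LCL_R = D₃·R̄ = 0.076 × 18.5500 = 1.4098

1.410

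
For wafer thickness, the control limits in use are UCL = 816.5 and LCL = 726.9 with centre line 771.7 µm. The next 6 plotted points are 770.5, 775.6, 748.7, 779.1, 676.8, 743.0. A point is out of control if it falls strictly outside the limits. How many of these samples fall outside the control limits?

1

Compare each point to [726.9, 816.5]: sample 5 = 676.8 < LCL.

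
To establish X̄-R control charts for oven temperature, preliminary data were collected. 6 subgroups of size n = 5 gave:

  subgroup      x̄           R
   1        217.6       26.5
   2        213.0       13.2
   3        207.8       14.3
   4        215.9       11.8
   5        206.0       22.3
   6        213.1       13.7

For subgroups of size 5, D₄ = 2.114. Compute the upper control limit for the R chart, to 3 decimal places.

R̄ = (26.5 + 13.2 + 14.3 + 11.8 + 22.3 + 13.7) / 6 = 101.8000 / 6 = 16.9667
UCL_R = D₄·R̄ = 2.114 × 16.9667 = 35.8675

35.868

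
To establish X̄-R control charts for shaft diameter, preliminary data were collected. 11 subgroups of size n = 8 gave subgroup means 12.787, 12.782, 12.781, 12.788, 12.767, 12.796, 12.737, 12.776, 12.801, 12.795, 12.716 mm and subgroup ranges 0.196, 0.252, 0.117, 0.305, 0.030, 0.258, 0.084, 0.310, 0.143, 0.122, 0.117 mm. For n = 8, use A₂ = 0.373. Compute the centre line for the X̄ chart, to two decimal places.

12.78

X̄̄ = (12.787 + 12.782 + 12.781 + 12.788 + 12.767 + 12.796 + 12.737 + 12.776 + 12.801 + 12.795 + 12.716) / 11 = 140.5260 / 11 = 12.7751
CL = X̄̄ = 12.7751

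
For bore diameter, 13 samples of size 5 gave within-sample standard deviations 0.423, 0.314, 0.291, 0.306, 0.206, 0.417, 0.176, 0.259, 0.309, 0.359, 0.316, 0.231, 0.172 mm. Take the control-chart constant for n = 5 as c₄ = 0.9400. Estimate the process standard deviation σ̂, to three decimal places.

0.309

s̄ = (0.423 + 0.314 + 0.291 + 0.306 + 0.206 + 0.417 + 0.176 + 0.259 + 0.309 + 0.359 + 0.316 + 0.231 + 0.172) / 13 = 0.2907
σ̂ = s̄ / c₄ = 0.2907 / 0.9400 = 0.3092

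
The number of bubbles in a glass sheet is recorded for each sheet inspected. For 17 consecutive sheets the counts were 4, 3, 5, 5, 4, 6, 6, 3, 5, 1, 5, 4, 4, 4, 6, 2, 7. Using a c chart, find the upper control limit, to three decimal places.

c̄ = (4 + 3 + 5 + 5 + 4 + 6 + 6 + 3 + 5 + 1 + 5 + 4 + 4 + 4 + 6 + 2 + 7) / 17 = 74 / 17 = 4.3529
UCL = c̄ + 3√c̄ = 4.3529 + 3 × √4.3529 = 4.3529 + 3 × 2.0864 = 10.6121

10.612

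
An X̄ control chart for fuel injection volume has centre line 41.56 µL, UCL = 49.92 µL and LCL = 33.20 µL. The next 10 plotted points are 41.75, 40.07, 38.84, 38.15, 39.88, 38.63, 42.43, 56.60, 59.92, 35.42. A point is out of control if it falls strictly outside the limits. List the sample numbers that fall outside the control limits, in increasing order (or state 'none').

Compare each point to [33.20, 49.92]: sample 8 = 56.60 > UCL; sample 9 = 59.92 > UCL.

8, 9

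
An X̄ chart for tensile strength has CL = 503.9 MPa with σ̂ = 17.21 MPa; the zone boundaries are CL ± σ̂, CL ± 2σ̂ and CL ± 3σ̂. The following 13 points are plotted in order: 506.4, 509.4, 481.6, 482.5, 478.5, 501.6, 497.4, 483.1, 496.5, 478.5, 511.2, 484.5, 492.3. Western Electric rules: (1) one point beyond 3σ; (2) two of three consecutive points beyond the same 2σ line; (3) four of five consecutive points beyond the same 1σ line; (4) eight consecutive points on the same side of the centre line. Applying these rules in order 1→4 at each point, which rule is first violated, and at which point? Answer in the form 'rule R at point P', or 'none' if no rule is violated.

rule 4 at point 10

Zone of each point (C = within 1σ̂, B = 1σ̂–2σ̂, A = 2σ̂–3σ̂, * = beyond 3σ̂; sign = side of CL): 1:+C, 2:+C, 3:-B, 4:-B, 5:-B, 6:-C, 7:-C, 8:-B, 9:-C, 10:-B, 11:+C, 12:-B, 13:-C
Rule 4 (eight consecutive points on the same side of the centre line) is satisfied at point 10.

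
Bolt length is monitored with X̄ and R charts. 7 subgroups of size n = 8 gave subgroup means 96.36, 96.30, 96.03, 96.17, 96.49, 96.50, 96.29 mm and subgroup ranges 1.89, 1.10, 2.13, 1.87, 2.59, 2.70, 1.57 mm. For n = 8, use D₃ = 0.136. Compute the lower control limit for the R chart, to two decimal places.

0.27

R̄ = (1.89 + 1.10 + 2.13 + 1.87 + 2.59 + 2.70 + 1.57) / 7 = 13.8500 / 7 = 1.9786
LCL_R = D₃·R̄ = 0.136 × 1.9786 = 0.2691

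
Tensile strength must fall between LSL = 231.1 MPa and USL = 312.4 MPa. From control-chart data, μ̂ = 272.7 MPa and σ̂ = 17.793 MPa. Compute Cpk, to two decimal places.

0.74

Cpu = (USL − μ̂) / (3σ̂) = (312.4 − 272.7) / (3 × 17.793) = 0.7437; Cpl = (μ̂ − LSL) / (3σ̂) = (272.7 − 231.1) / (3 × 17.793) = 0.7793; Cpk = min(Cpu, Cpl) = 0.7437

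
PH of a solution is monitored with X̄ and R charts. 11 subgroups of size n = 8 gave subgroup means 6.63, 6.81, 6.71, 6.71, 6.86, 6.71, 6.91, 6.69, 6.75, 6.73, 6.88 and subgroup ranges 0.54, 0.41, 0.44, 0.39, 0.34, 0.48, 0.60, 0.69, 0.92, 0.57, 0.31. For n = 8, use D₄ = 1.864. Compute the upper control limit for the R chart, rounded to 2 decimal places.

0.96

R̄ = (0.54 + 0.41 + 0.44 + 0.39 + 0.34 + 0.48 + 0.60 + 0.69 + 0.92 + 0.57 + 0.31) / 11 = 5.6900 / 11 = 0.5173
UCL_R = D₄·R̄ = 1.864 × 0.5173 = 0.9642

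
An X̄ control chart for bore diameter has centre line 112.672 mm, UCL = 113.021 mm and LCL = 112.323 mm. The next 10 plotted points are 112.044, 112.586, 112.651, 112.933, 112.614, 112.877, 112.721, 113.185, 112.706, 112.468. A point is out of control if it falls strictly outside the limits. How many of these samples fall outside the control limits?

2

Compare each point to [112.323, 113.021]: sample 1 = 112.044 < LCL; sample 8 = 113.185 > UCL.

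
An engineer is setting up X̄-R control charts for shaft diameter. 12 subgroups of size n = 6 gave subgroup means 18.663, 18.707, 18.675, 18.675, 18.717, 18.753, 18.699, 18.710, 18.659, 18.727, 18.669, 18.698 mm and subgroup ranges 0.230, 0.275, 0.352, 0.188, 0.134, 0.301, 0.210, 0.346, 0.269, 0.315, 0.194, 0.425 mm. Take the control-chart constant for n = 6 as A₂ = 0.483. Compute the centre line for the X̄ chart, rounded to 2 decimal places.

18.70

X̄̄ = (18.663 + 18.707 + 18.675 + 18.675 + 18.717 + 18.753 + 18.699 + 18.710 + 18.659 + 18.727 + 18.669 + 18.698) / 12 = 224.3520 / 12 = 18.6960
CL = X̄̄ = 18.6960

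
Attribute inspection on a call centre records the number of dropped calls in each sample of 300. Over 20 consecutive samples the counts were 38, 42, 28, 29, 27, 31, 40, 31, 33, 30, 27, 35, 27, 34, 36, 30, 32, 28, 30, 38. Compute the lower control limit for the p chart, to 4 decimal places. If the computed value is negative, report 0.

p̄ = Σdᵢ / (k·n) = 646 / (20 × 300) = 0.10767
LCL = p̄ − 3·√(p̄(1−p̄)/n) = 0.10767 − 3 × 0.01790 = 0.05398

0.0540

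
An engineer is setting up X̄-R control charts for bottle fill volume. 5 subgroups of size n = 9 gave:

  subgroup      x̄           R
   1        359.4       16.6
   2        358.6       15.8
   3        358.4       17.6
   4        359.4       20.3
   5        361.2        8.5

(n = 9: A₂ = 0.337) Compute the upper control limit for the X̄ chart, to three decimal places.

364.711

X̄̄ = (359.4 + 358.6 + 358.4 + 359.4 + 361.2) / 5 = 1797.0000 / 5 = 359.4000
R̄ = (16.6 + 15.8 + 17.6 + 20.3 + 8.5) / 5 = 78.8000 / 5 = 15.7600
UCL = X̄̄ + A₂·R̄ = 359.4000 + 0.337 × 15.7600 = 364.7111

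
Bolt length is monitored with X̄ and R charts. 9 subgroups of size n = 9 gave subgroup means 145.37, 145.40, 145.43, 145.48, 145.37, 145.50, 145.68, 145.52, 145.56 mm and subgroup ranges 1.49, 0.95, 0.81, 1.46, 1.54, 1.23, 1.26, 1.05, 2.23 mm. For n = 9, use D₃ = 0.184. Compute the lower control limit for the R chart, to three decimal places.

0.246

R̄ = (1.49 + 0.95 + 0.81 + 1.46 + 1.54 + 1.23 + 1.26 + 1.05 + 2.23) / 9 = 12.0200 / 9 = 1.3356
LCL_R = D₃·R̄ = 0.184 × 1.3356 = 0.2457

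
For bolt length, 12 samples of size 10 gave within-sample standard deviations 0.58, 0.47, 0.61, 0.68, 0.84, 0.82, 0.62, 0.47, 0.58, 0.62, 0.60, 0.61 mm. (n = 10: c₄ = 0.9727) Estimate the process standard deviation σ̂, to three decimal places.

s̄ = (0.58 + 0.47 + 0.61 + 0.68 + 0.84 + 0.82 + 0.62 + 0.47 + 0.58 + 0.62 + 0.60 + 0.61) / 12 = 0.6250
σ̂ = s̄ / c₄ = 0.6250 / 0.9727 = 0.6425

0.643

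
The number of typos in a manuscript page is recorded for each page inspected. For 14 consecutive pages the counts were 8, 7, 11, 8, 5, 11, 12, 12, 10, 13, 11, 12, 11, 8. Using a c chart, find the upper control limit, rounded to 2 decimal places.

c̄ = (8 + 7 + 11 + 8 + 5 + 11 + 12 + 12 + 10 + 13 + 11 + 12 + 11 + 8) / 14 = 139 / 14 = 9.9286
UCL = c̄ + 3√c̄ = 9.9286 + 3 × √9.9286 = 9.9286 + 3 × 3.1510 = 19.3815

19.38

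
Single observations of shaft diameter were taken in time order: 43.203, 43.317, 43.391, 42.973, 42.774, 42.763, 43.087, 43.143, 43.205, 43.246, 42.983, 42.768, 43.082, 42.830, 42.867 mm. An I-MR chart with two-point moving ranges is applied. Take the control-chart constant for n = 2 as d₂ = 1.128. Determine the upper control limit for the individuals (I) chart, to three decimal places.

43.494

X̄ = (43.203 + 43.317 + 43.391 + 42.973 + 42.774 + 42.763 + 43.087 + 43.143 + 43.205 + 43.246 + 42.983 + 42.768 + 43.082 + 42.830 + 42.867) / 15 = 43.0421
Moving ranges: 0.114, 0.074, 0.418, 0.199, 0.011, 0.324, 0.056, 0.062, 0.041, 0.263, 0.215, 0.314, 0.252, 0.037; M̄R̄ = 2.3800 / 14 = 0.1700
UCL = X̄ + 3·M̄R̄/d₂ = 43.0421 + 3 × 0.1700 / 1.128 = 43.4943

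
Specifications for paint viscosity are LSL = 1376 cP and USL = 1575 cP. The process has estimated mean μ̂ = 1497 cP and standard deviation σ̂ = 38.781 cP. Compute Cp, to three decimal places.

Cp = (USL − LSL) / (6σ̂) = (1575 − 1376) / (6 × 38.781) = 199.0000 / 232.6860 = 0.8552

0.855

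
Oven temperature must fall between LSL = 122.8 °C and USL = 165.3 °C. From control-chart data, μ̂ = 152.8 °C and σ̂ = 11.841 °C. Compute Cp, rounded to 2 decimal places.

0.60

Cp = (USL − LSL) / (6σ̂) = (165.3 − 122.8) / (6 × 11.841) = 42.5000 / 71.0460 = 0.5982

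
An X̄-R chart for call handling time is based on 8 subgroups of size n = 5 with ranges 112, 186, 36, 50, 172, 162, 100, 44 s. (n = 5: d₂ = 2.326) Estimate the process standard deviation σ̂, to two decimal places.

46.32

R̄ = (112 + 186 + 36 + 50 + 172 + 162 + 100 + 44) / 8 = 107.7500
σ̂ = R̄ / d₂ = 107.7500 / 2.326 = 46.3242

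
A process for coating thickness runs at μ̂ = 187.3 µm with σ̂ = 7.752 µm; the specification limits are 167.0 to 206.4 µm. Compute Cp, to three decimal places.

0.847

Cp = (USL − LSL) / (6σ̂) = (206.4 − 167.0) / (6 × 7.752) = 39.4000 / 46.5120 = 0.8471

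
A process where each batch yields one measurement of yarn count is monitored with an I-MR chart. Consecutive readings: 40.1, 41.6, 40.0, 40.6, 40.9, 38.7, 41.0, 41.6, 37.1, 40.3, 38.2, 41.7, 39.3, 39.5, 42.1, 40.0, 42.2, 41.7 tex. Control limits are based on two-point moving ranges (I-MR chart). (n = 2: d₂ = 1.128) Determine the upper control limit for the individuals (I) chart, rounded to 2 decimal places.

X̄ = (40.1 + 41.6 + 40.0 + 40.6 + 40.9 + 38.7 + 41.0 + 41.6 + 37.1 + 40.3 + 38.2 + 41.7 + 39.3 + 39.5 + 42.1 + 40.0 + 42.2 + 41.7) / 18 = 40.3667
Moving ranges: 1.5, 1.6, 0.6, 0.3, 2.2, 2.3, 0.6, 4.5, 3.2, 2.1, 3.5, 2.4, 0.2, 2.6, 2.1, 2.2, 0.5; M̄R̄ = 32.4000 / 17 = 1.9059
UCL = X̄ + 3·M̄R̄/d₂ = 40.3667 + 3 × 1.9059 / 1.128 = 45.4355

45.44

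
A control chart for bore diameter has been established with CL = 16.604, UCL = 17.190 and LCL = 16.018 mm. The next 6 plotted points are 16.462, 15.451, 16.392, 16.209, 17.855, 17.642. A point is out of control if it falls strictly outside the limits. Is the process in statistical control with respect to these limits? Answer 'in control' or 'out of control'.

out of control

Compare each point to [16.018, 17.190]: sample 2 = 15.451 < LCL; sample 5 = 17.855 > UCL; sample 6 = 17.642 > UCL.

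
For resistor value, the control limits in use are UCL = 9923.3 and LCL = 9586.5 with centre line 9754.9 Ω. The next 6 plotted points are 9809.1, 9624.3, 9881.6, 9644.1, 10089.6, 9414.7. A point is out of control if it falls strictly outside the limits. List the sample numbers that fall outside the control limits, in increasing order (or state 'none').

Compare each point to [9586.5, 9923.3]: sample 5 = 10089.6 > UCL; sample 6 = 9414.7 < LCL.

5, 6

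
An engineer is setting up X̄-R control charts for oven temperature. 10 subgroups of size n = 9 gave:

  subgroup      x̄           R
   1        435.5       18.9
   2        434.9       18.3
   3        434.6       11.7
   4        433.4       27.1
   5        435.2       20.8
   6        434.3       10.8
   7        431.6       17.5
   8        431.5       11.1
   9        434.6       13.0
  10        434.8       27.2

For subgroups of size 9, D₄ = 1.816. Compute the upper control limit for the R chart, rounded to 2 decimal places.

32.03

R̄ = (18.9 + 18.3 + 11.7 + 27.1 + 20.8 + 10.8 + 17.5 + 11.1 + 13.0 + 27.2) / 10 = 176.4000 / 10 = 17.6400
UCL_R = D₄·R̄ = 1.816 × 17.6400 = 32.0342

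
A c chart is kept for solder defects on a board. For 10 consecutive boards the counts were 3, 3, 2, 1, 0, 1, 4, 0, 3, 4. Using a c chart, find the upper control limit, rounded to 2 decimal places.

c̄ = (3 + 3 + 2 + 1 + 0 + 1 + 4 + 0 + 3 + 4) / 10 = 21 / 10 = 2.1000
UCL = c̄ + 3√c̄ = 2.1000 + 3 × √2.1000 = 2.1000 + 3 × 1.4491 = 6.4474

6.45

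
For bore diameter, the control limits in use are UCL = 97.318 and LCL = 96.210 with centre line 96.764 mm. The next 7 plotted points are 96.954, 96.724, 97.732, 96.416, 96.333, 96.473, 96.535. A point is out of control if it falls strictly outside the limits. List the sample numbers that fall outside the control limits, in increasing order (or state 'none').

3

Compare each point to [96.210, 97.318]: sample 3 = 97.732 > UCL.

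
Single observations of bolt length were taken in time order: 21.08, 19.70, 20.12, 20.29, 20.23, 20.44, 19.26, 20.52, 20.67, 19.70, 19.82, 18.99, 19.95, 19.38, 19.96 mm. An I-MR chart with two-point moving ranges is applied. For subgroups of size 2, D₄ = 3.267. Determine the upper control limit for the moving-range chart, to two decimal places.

Moving ranges: 1.38, 0.42, 0.17, 0.06, 0.21, 1.18, 1.26, 0.15, 0.97, 0.12, 0.83, 0.96, 0.57, 0.58; M̄R̄ = 8.8600 / 14 = 0.6329
UCL_MR = D₄·M̄R̄ = 3.267 × 0.6329 = 2.0675

2.07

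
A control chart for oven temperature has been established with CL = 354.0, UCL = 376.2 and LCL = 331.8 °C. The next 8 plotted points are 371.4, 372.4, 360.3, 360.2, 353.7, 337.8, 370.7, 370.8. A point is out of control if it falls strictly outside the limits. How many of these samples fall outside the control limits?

0

All 8 points lie within [331.8, 376.2].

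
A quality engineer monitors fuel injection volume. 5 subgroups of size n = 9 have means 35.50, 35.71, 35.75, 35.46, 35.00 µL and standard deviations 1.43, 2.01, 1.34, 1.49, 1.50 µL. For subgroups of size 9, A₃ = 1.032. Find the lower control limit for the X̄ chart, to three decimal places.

33.880

X̄̄ = (35.50 + 35.71 + 35.75 + 35.46 + 35.00) / 5 = 35.4840
s̄ = (1.43 + 2.01 + 1.34 + 1.49 + 1.50) / 5 = 1.5540
LCL = X̄̄ − A₃·s̄ = 35.4840 − 1.032 × 1.5540 = 33.8803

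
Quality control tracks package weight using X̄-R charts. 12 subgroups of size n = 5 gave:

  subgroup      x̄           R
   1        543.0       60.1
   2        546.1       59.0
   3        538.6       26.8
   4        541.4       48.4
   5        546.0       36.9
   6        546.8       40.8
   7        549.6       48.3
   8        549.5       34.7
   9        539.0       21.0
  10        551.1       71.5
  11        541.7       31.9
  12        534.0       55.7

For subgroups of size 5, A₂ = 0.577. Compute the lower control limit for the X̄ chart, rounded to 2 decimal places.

X̄̄ = (543.0 + 546.1 + 538.6 + 541.4 + 546.0 + 546.8 + 549.6 + 549.5 + 539.0 + 551.1 + 541.7 + 534.0) / 12 = 6526.8000 / 12 = 543.9000
R̄ = (60.1 + 59.0 + 26.8 + 48.4 + 36.9 + 40.8 + 48.3 + 34.7 + 21.0 + 71.5 + 31.9 + 55.7) / 12 = 535.1000 / 12 = 44.5917
LCL = X̄̄ − A₂·R̄ = 543.9000 − 0.577 × 44.5917 = 518.1706

518.17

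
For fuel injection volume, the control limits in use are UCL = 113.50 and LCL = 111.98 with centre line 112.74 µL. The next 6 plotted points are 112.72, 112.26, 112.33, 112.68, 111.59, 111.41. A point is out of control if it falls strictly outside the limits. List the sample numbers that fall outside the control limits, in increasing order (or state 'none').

Compare each point to [111.98, 113.50]: sample 5 = 111.59 < LCL; sample 6 = 111.41 < LCL.

5, 6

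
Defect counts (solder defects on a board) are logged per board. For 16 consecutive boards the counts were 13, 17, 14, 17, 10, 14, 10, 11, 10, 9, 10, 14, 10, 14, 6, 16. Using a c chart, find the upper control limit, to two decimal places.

22.66

c̄ = (13 + 17 + 14 + 17 + 10 + 14 + 10 + 11 + 10 + 9 + 10 + 14 + 10 + 14 + 6 + 16) / 16 = 195 / 16 = 12.1875
UCL = c̄ + 3√c̄ = 12.1875 + 3 × √12.1875 = 12.1875 + 3 × 3.4911 = 22.6607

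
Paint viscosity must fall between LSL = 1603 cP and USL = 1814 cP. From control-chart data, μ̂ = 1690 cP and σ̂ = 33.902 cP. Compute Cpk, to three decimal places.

0.855

Cpu = (USL − μ̂) / (3σ̂) = (1814 − 1690) / (3 × 33.902) = 1.2192; Cpl = (μ̂ − LSL) / (3σ̂) = (1690 − 1603) / (3 × 33.902) = 0.8554; Cpk = min(Cpu, Cpl) = 0.8554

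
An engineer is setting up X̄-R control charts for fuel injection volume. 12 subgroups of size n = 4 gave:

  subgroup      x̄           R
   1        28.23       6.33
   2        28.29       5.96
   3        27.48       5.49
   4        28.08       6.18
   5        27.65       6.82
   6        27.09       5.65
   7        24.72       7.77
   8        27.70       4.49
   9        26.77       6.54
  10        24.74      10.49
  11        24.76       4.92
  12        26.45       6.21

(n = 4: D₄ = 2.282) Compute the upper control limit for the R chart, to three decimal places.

14.614

R̄ = (6.33 + 5.96 + 5.49 + 6.18 + 6.82 + 5.65 + 7.77 + 4.49 + 6.54 + 10.49 + 4.92 + 6.21) / 12 = 76.8500 / 12 = 6.4042
UCL_R = D₄·R̄ = 2.282 × 6.4042 = 14.6143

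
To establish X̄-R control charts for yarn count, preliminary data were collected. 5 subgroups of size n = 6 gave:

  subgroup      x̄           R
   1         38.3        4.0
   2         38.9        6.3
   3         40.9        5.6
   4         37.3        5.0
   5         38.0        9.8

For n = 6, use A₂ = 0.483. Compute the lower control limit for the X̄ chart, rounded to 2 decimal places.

X̄̄ = (38.3 + 38.9 + 40.9 + 37.3 + 38.0) / 5 = 193.4000 / 5 = 38.6800
R̄ = (4.0 + 6.3 + 5.6 + 5.0 + 9.8) / 5 = 30.7000 / 5 = 6.1400
LCL = X̄̄ − A₂·R̄ = 38.6800 − 0.483 × 6.1400 = 35.7144

35.71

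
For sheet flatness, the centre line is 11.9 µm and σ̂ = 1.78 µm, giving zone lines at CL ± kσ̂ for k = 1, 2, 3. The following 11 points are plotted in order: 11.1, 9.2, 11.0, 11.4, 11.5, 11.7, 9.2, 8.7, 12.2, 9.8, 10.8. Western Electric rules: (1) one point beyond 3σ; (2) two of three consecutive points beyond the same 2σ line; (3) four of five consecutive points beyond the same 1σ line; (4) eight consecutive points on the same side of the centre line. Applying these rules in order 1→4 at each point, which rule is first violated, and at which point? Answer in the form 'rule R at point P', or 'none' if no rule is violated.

Zone of each point (C = within 1σ̂, B = 1σ̂–2σ̂, A = 2σ̂–3σ̂, * = beyond 3σ̂; sign = side of CL): 1:-C, 2:-B, 3:-C, 4:-C, 5:-C, 6:-C, 7:-B, 8:-B, 9:+C, 10:-B, 11:-C
Rule 4 (eight consecutive points on the same side of the centre line) is satisfied at point 8.

rule 4 at point 8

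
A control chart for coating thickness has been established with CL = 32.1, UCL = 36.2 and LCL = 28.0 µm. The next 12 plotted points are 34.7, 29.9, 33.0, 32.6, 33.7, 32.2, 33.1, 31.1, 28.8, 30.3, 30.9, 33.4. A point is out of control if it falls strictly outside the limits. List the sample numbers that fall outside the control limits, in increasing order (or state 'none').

none

All 12 points lie within [28.0, 36.2].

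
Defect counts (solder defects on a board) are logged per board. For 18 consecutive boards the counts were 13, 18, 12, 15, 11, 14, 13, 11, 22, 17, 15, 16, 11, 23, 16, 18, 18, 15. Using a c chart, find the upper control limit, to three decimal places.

c̄ = (13 + 18 + 12 + 15 + 11 + 14 + 13 + 11 + 22 + 17 + 15 + 16 + 11 + 23 + 16 + 18 + 18 + 15) / 18 = 278 / 18 = 15.4444
UCL = c̄ + 3√c̄ = 15.4444 + 3 × √15.4444 = 15.4444 + 3 × 3.9299 = 27.2343

27.234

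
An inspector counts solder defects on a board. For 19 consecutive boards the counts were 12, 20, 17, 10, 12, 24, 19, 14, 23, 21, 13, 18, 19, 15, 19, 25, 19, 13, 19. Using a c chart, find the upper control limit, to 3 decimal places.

c̄ = (12 + 20 + 17 + 10 + 12 + 24 + 19 + 14 + 23 + 21 + 13 + 18 + 19 + 15 + 19 + 25 + 19 + 13 + 19) / 19 = 332 / 19 = 17.4737
UCL = c̄ + 3√c̄ = 17.4737 + 3 × √17.4737 = 17.4737 + 3 × 4.1802 = 30.0141

30.014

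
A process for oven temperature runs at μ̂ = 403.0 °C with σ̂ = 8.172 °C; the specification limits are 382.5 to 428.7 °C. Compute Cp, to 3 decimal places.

Cp = (USL − LSL) / (6σ̂) = (428.7 − 382.5) / (6 × 8.172) = 46.2000 / 49.0320 = 0.9422

0.942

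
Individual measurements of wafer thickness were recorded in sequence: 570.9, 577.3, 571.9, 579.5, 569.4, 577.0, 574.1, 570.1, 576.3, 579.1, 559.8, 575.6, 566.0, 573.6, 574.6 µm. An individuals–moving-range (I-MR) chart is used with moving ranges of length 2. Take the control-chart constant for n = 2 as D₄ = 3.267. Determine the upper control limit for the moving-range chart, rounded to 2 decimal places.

Moving ranges: 6.4, 5.4, 7.6, 10.1, 7.6, 2.9, 4.0, 6.2, 2.8, 19.3, 15.8, 9.6, 7.6, 1.0; M̄R̄ = 106.3000 / 14 = 7.5929
UCL_MR = D₄·M̄R̄ = 3.267 × 7.5929 = 24.8059

24.81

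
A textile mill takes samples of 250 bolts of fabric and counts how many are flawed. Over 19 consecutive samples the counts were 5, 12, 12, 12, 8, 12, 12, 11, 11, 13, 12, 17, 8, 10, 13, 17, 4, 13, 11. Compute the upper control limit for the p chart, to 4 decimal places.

p̄ = Σdᵢ / (k·n) = 213 / (19 × 250) = 0.04484
UCL = p̄ + 3·√(p̄(1−p̄)/n) = 0.04484 + 3 × √(0.04484×0.95516/250) = 0.04484 + 3 × 0.01309 = 0.08411

0.0841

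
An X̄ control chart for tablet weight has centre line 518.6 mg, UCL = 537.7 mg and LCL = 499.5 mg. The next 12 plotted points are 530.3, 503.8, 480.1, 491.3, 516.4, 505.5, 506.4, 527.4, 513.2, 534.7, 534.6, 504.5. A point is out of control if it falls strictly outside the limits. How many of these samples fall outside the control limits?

2

Compare each point to [499.5, 537.7]: sample 3 = 480.1 < LCL; sample 4 = 491.3 < LCL.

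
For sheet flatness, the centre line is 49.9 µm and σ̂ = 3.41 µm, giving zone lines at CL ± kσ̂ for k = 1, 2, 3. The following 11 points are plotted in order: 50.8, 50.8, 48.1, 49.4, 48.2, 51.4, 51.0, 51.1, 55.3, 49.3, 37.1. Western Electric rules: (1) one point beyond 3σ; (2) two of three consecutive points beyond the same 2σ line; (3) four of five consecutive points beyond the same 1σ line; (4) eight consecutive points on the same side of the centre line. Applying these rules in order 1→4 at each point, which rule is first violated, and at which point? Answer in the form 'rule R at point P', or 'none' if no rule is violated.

Zone of each point (C = within 1σ̂, B = 1σ̂–2σ̂, A = 2σ̂–3σ̂, * = beyond 3σ̂; sign = side of CL): 1:+C, 2:+C, 3:-C, 4:-C, 5:-C, 6:+C, 7:+C, 8:+C, 9:+B, 10:-C, 11:-*
Rule 1 (one point beyond the 3σ limits) is satisfied at point 11.

rule 1 at point 11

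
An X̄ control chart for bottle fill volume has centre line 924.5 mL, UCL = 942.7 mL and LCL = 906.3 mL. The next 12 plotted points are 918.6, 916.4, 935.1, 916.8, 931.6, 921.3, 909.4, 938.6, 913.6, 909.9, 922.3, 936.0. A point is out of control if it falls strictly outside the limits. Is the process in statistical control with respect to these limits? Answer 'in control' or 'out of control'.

in control

All 12 points lie within [906.3, 942.7].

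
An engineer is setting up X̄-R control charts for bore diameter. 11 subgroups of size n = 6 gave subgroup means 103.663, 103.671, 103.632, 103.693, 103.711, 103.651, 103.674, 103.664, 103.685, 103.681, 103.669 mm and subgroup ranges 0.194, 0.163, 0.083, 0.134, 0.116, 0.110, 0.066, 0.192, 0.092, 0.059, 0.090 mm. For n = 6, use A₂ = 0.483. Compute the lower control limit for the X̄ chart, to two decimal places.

X̄̄ = (103.663 + 103.671 + 103.632 + 103.693 + 103.711 + 103.651 + 103.674 + 103.664 + 103.685 + 103.681 + 103.669) / 11 = 1140.3940 / 11 = 103.6722
R̄ = (0.194 + 0.163 + 0.083 + 0.134 + 0.116 + 0.110 + 0.066 + 0.192 + 0.092 + 0.059 + 0.090) / 11 = 1.2990 / 11 = 0.1181
LCL = X̄̄ − A₂·R̄ = 103.6722 − 0.483 × 0.1181 = 103.6151

103.62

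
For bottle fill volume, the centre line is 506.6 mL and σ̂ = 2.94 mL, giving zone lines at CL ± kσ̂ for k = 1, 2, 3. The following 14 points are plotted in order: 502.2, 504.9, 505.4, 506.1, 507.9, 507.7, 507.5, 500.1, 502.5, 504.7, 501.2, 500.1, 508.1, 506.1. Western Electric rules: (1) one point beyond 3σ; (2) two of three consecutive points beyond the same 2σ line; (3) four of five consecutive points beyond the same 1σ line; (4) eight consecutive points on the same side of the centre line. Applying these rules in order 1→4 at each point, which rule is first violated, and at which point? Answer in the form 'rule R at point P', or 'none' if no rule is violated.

Zone of each point (C = within 1σ̂, B = 1σ̂–2σ̂, A = 2σ̂–3σ̂, * = beyond 3σ̂; sign = side of CL): 1:-B, 2:-C, 3:-C, 4:-C, 5:+C, 6:+C, 7:+C, 8:-A, 9:-B, 10:-C, 11:-B, 12:-A, 13:+C, 14:-C
Rule 3 (four of five consecutive points beyond the same 1σ limit) is satisfied at point 12.

rule 3 at point 12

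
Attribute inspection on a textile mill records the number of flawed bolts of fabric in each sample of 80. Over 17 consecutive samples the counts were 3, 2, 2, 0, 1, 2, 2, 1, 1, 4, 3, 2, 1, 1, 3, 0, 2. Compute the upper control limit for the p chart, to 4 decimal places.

p̄ = Σdᵢ / (k·n) = 30 / (17 × 80) = 0.02206
UCL = p̄ + 3·√(p̄(1−p̄)/n) = 0.02206 + 3 × √(0.02206×0.97794/80) = 0.02206 + 3 × 0.01642 = 0.07132

0.0713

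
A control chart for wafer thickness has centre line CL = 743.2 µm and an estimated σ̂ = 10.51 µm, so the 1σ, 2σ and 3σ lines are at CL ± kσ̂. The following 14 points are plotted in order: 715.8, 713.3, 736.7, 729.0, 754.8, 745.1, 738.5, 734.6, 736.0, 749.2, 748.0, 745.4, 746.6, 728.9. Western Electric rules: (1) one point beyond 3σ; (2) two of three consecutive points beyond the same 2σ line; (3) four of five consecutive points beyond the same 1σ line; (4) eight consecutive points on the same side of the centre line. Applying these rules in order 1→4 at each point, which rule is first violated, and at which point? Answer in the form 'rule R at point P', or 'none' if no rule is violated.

rule 2 at point 2

Zone of each point (C = within 1σ̂, B = 1σ̂–2σ̂, A = 2σ̂–3σ̂, * = beyond 3σ̂; sign = side of CL): 1:-A, 2:-A, 3:-C, 4:-B, 5:+B, 6:+C, 7:-C, 8:-C, 9:-C, 10:+C, 11:+C, 12:+C, 13:+C, 14:-B
Rule 2 (two of three consecutive points beyond the same 2σ limit) is satisfied at point 2.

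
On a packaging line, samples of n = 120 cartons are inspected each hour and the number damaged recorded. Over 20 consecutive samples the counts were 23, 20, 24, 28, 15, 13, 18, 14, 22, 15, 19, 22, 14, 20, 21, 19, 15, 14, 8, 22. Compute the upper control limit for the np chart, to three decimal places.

30.115

p̄ = Σdᵢ / (k·n) = 366 / (20 × 120) = 0.15250
UCL = np̄ + 3·√(np̄(1−p̄)) = 18.3000 + 3 × √(18.3000×0.84750) = 18.3000 + 3 × 3.9382 = 30.1145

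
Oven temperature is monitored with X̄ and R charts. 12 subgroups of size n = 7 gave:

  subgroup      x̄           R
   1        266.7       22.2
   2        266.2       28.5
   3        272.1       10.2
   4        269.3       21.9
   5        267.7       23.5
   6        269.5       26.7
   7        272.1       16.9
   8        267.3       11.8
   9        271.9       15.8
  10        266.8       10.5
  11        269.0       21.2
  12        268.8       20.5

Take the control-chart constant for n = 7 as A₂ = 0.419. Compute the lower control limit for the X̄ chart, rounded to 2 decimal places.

X̄̄ = (266.7 + 266.2 + 272.1 + 269.3 + 267.7 + 269.5 + 272.1 + 267.3 + 271.9 + 266.8 + 269.0 + 268.8) / 12 = 3227.4000 / 12 = 268.9500
R̄ = (22.2 + 28.5 + 10.2 + 21.9 + 23.5 + 26.7 + 16.9 + 11.8 + 15.8 + 10.5 + 21.2 + 20.5) / 12 = 229.7000 / 12 = 19.1417
LCL = X̄̄ − A₂·R̄ = 268.9500 − 0.419 × 19.1417 = 260.9296

260.93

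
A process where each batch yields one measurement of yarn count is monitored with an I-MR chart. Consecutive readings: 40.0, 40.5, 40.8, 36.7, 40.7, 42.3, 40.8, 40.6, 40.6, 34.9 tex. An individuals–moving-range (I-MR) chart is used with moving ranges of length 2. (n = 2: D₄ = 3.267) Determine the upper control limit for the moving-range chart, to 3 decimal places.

Moving ranges: 0.5, 0.3, 4.1, 4.0, 1.6, 1.5, 0.2, 0.0, 5.7; M̄R̄ = 17.9000 / 9 = 1.9889
UCL_MR = D₄·M̄R̄ = 3.267 × 1.9889 = 6.4977

6.498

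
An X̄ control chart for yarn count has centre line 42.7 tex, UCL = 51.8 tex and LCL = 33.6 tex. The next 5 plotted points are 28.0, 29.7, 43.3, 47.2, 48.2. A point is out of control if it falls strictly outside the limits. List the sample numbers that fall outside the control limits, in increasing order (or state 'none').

1, 2

Compare each point to [33.6, 51.8]: sample 1 = 28.0 < LCL; sample 2 = 29.7 < LCL.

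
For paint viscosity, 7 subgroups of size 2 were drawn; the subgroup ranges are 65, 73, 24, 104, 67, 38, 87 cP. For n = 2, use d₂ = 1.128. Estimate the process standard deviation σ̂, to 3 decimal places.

R̄ = (65 + 73 + 24 + 104 + 67 + 38 + 87) / 7 = 65.4286
σ̂ = R̄ / d₂ = 65.4286 / 1.128 = 58.0041

58.004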